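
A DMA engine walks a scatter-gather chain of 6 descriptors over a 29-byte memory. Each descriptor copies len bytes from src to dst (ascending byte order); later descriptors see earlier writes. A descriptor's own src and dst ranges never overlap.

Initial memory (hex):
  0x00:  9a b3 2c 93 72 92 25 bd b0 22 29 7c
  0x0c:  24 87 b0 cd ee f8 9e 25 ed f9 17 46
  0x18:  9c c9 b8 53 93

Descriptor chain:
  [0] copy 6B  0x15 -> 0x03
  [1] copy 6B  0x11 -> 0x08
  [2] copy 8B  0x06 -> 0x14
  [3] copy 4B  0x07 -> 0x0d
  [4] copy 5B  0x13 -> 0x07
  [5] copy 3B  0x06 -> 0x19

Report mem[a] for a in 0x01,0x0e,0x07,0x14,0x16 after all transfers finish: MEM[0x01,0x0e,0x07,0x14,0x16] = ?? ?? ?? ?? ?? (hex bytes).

#0 dst[0x03+6] := {0xf9,0x17,0x46,0x9c,0xc9,0xb8}
#1 dst[0x08+6] := {0xf8,0x9e,0x25,0xed,0xf9,0x17}
#2 dst[0x14+8] := {0x9c,0xc9,0xf8,0x9e,0x25,0xed,0xf9,0x17}
#3 dst[0x0d+4] := {0xc9,0xf8,0x9e,0x25}
#4 dst[0x07+5] := {0x25,0x9c,0xc9,0xf8,0x9e}
#5 dst[0x19+3] := {0x9c,0x25,0x9c}
query mem[0x01]=0xb3, mem[0x0e]=0xf8, mem[0x07]=0x25, mem[0x14]=0x9c, mem[0x16]=0xf8

MEM[0x01,0x0e,0x07,0x14,0x16] = b3 f8 25 9c f8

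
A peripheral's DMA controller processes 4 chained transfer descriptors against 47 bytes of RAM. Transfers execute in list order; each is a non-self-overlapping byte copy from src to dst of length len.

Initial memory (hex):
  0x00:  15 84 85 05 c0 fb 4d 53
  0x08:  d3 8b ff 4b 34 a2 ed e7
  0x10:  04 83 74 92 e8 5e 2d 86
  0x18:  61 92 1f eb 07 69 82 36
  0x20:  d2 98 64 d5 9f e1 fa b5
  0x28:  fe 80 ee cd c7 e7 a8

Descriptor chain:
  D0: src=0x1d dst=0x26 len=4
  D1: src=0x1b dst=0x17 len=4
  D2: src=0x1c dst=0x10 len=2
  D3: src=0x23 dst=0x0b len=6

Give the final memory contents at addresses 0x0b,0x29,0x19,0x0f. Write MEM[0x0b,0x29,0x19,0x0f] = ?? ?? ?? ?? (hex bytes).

MEM[0x0b,0x29,0x19,0x0f] = d5 d2 69 82

[0] 0x1d->0x26 len=4 : 69 82 36 d2
[1] 0x1b->0x17 len=4 : eb 07 69 82
[2] 0x1c->0x10 len=2 : 07 69
[3] 0x23->0x0b len=6 : d5 9f e1 69 82 36
query mem[0x0b]=0xd5, mem[0x29]=0xd2, mem[0x19]=0x69, mem[0x0f]=0x82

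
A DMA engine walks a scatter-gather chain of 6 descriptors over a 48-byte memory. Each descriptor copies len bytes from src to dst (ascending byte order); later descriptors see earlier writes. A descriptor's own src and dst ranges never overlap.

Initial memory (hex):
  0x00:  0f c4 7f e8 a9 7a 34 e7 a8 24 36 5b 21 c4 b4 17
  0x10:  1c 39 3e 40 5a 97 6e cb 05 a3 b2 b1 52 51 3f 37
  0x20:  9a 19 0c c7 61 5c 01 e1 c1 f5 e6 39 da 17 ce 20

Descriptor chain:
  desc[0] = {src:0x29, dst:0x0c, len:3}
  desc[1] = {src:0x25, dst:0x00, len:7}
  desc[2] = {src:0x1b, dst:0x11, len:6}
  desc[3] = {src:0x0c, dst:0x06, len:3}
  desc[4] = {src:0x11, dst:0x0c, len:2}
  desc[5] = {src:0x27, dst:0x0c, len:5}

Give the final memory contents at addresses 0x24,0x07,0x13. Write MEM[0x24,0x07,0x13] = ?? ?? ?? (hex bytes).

  after D0: wrote 3B at 0x0c = f5e639
  after D1: wrote 7B at 0x00 = 5c01e1c1f5e639
  after D2: wrote 6B at 0x11 = b152513f379a
  after D3: wrote 3B at 0x06 = f5e639
  after D4: wrote 2B at 0x0c = b152
  after D5: wrote 5B at 0x0c = e1c1f5e639
query mem[0x24]=0x61, mem[0x07]=0xe6, mem[0x13]=0x51

MEM[0x24,0x07,0x13] = 61 e6 51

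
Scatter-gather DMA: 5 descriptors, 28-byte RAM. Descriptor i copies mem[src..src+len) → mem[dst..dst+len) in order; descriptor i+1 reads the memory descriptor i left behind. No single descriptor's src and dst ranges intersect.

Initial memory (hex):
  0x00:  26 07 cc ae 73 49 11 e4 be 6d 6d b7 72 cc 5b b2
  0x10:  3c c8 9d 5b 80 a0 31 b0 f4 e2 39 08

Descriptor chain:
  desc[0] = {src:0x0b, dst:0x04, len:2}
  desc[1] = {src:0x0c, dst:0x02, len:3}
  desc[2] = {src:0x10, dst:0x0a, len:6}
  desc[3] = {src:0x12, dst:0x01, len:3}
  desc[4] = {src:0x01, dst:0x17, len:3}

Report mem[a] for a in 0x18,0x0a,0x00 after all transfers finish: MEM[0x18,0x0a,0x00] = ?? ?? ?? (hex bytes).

MEM[0x18,0x0a,0x00] = 5b 3c 26

[0] 0x0b->0x04 len=2 : b7 72
[1] 0x0c->0x02 len=3 : 72 cc 5b
[2] 0x10->0x0a len=6 : 3c c8 9d 5b 80 a0
[3] 0x12->0x01 len=3 : 9d 5b 80
[4] 0x01->0x17 len=3 : 9d 5b 80
query mem[0x18]=0x5b, mem[0x0a]=0x3c, mem[0x00]=0x26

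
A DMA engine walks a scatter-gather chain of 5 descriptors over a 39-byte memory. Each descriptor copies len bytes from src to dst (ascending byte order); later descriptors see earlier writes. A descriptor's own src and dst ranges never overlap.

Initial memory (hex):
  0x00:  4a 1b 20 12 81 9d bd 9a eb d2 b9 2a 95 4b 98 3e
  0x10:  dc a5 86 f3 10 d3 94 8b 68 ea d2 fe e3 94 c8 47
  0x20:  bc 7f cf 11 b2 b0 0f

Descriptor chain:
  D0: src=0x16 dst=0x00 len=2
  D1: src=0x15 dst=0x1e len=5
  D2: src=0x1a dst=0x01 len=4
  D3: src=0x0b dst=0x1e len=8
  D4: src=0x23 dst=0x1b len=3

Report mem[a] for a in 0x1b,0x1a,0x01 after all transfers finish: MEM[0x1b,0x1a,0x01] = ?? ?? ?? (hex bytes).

MEM[0x1b,0x1a,0x01] = dc d2 d2

  after D0: wrote 2B at 0x00 = 948b
  after D1: wrote 5B at 0x1e = d3948b68ea
  after D2: wrote 4B at 0x01 = d2fee394
  after D3: wrote 8B at 0x1e = 2a954b983edca586
  after D4: wrote 3B at 0x1b = dca586
query mem[0x1b]=0xdc, mem[0x1a]=0xd2, mem[0x01]=0xd2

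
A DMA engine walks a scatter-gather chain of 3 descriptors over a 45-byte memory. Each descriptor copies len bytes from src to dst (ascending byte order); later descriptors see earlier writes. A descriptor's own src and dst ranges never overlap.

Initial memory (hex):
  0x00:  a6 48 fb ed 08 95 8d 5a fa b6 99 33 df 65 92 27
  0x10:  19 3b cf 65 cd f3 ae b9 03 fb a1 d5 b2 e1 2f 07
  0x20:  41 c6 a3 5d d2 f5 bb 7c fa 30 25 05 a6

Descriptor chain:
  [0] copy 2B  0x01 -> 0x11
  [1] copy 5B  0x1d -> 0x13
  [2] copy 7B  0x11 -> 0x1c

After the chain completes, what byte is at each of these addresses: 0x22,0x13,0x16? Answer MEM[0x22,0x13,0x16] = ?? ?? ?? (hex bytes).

MEM[0x22,0x13,0x16] = c6 e1 41

  after D0: wrote 2B at 0x11 = 48fb
  after D1: wrote 5B at 0x13 = e12f0741c6
  after D2: wrote 7B at 0x1c = 48fbe12f0741c6
query mem[0x22]=0xc6, mem[0x13]=0xe1, mem[0x16]=0x41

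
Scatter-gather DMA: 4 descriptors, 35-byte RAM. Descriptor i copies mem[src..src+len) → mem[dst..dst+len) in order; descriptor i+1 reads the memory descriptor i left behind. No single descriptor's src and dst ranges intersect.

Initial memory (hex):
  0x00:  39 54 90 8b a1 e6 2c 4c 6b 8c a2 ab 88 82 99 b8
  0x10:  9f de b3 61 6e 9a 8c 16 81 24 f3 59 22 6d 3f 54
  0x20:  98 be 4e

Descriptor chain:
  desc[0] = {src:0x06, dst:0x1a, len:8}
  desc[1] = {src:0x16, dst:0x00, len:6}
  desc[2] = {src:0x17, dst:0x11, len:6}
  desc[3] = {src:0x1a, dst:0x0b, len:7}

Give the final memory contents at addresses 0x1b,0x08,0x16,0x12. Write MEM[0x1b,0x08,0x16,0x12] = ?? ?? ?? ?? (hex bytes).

[0] 0x06->0x1a len=8 : 2c 4c 6b 8c a2 ab 88 82
[1] 0x16->0x00 len=6 : 8c 16 81 24 2c 4c
[2] 0x17->0x11 len=6 : 16 81 24 2c 4c 6b
[3] 0x1a->0x0b len=7 : 2c 4c 6b 8c a2 ab 88
query mem[0x1b]=0x4c, mem[0x08]=0x6b, mem[0x16]=0x6b, mem[0x12]=0x81

MEM[0x1b,0x08,0x16,0x12] = 4c 6b 6b 81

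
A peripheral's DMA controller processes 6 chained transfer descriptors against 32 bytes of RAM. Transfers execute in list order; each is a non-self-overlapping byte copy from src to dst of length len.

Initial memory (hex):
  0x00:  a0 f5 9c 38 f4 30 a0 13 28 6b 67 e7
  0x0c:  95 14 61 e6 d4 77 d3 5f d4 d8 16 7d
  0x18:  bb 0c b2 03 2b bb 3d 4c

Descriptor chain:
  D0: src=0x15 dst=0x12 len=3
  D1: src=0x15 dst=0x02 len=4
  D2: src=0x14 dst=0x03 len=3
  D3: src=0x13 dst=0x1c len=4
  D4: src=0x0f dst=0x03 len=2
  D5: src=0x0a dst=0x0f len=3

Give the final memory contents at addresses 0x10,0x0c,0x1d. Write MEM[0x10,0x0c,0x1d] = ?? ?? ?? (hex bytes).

MEM[0x10,0x0c,0x1d] = e7 95 7d

[0] 0x15->0x12 len=3 : d8 16 7d
[1] 0x15->0x02 len=4 : d8 16 7d bb
[2] 0x14->0x03 len=3 : 7d d8 16
[3] 0x13->0x1c len=4 : 16 7d d8 16
[4] 0x0f->0x03 len=2 : e6 d4
[5] 0x0a->0x0f len=3 : 67 e7 95
query mem[0x10]=0xe7, mem[0x0c]=0x95, mem[0x1d]=0x7d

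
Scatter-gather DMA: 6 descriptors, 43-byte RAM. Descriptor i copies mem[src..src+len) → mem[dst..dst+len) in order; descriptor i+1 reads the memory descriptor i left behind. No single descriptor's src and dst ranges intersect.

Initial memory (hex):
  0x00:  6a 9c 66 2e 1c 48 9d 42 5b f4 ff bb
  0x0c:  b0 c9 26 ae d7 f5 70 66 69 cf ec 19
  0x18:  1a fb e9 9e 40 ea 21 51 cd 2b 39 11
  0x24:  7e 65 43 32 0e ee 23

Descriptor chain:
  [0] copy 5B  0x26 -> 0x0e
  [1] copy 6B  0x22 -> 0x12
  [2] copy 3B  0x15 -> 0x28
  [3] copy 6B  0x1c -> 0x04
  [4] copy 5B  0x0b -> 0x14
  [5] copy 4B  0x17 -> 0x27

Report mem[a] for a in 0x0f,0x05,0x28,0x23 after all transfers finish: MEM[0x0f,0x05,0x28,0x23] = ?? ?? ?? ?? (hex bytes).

#0 dst[0x0e+5] := {0x43,0x32,0x0e,0xee,0x23}
#1 dst[0x12+6] := {0x39,0x11,0x7e,0x65,0x43,0x32}
#2 dst[0x28+3] := {0x65,0x43,0x32}
#3 dst[0x04+6] := {0x40,0xea,0x21,0x51,0xcd,0x2b}
#4 dst[0x14+5] := {0xbb,0xb0,0xc9,0x43,0x32}
#5 dst[0x27+4] := {0x43,0x32,0xfb,0xe9}
query mem[0x0f]=0x32, mem[0x05]=0xea, mem[0x28]=0x32, mem[0x23]=0x11

MEM[0x0f,0x05,0x28,0x23] = 32 ea 32 11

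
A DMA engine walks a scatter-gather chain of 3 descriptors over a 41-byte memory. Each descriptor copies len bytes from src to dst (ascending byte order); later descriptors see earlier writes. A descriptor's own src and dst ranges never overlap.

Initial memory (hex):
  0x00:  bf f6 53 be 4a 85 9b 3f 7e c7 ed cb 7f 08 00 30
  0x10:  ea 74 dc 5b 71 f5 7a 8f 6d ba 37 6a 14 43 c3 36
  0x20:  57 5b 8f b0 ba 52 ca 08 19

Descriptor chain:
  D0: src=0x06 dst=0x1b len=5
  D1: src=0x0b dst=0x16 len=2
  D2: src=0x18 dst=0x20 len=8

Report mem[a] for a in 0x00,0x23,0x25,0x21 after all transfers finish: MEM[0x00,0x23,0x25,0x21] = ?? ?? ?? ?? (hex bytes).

#0 dst[0x1b+5] := {0x9b,0x3f,0x7e,0xc7,0xed}
#1 dst[0x16+2] := {0xcb,0x7f}
#2 dst[0x20+8] := {0x6d,0xba,0x37,0x9b,0x3f,0x7e,0xc7,0xed}
query mem[0x00]=0xbf, mem[0x23]=0x9b, mem[0x25]=0x7e, mem[0x21]=0xba

MEM[0x00,0x23,0x25,0x21] = bf 9b 7e ba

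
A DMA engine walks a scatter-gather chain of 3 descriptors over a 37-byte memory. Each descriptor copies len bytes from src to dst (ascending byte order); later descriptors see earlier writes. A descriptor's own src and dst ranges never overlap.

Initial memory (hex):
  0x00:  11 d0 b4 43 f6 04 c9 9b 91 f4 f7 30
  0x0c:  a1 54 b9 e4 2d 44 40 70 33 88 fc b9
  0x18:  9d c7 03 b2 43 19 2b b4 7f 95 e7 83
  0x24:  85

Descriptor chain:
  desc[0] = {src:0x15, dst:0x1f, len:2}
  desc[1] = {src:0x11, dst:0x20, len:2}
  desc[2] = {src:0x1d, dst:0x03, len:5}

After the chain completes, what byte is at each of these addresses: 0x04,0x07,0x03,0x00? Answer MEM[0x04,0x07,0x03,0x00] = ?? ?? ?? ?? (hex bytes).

MEM[0x04,0x07,0x03,0x00] = 2b 40 19 11

D0: mem[0x1f..0x20] <- [88 fc]
D1: mem[0x20..0x21] <- [44 40]
D2: mem[0x03..0x07] <- [19 2b 88 44 40]
query mem[0x04]=0x2b, mem[0x07]=0x40, mem[0x03]=0x19, mem[0x00]=0x11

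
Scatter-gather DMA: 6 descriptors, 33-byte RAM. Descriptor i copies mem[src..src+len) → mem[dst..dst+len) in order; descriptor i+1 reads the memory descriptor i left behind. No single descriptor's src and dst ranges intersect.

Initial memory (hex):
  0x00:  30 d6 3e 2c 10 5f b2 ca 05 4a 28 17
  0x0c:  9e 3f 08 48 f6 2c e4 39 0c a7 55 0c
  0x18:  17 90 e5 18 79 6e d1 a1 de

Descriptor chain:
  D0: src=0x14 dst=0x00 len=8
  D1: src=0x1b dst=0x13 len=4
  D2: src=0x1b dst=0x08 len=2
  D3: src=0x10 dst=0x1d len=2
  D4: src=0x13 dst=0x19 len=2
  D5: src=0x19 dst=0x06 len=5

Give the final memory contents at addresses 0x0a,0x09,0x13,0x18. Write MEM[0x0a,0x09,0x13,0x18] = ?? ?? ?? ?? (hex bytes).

MEM[0x0a,0x09,0x13,0x18] = f6 79 18 17

  after D0: wrote 8B at 0x00 = 0ca7550c1790e518
  after D1: wrote 4B at 0x13 = 18796ed1
  after D2: wrote 2B at 0x08 = 1879
  after D3: wrote 2B at 0x1d = f62c
  after D4: wrote 2B at 0x19 = 1879
  after D5: wrote 5B at 0x06 = 18791879f6
query mem[0x0a]=0xf6, mem[0x09]=0x79, mem[0x13]=0x18, mem[0x18]=0x17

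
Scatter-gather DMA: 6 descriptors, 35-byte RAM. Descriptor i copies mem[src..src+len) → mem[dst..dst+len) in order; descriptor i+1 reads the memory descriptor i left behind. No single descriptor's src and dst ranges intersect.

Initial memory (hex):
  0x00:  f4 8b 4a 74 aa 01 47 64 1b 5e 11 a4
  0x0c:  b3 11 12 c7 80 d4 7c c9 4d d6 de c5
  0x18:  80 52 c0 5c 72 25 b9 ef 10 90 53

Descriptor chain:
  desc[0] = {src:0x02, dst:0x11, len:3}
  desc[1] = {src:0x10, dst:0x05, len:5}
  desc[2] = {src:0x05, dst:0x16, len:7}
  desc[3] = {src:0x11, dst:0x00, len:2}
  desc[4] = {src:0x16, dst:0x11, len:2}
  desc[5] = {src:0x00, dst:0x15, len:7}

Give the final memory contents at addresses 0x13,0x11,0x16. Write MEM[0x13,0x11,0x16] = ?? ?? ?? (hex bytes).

MEM[0x13,0x11,0x16] = aa 80 74

[0] 0x02->0x11 len=3 : 4a 74 aa
[1] 0x10->0x05 len=5 : 80 4a 74 aa 4d
[2] 0x05->0x16 len=7 : 80 4a 74 aa 4d 11 a4
[3] 0x11->0x00 len=2 : 4a 74
[4] 0x16->0x11 len=2 : 80 4a
[5] 0x00->0x15 len=7 : 4a 74 4a 74 aa 80 4a
query mem[0x13]=0xaa, mem[0x11]=0x80, mem[0x16]=0x74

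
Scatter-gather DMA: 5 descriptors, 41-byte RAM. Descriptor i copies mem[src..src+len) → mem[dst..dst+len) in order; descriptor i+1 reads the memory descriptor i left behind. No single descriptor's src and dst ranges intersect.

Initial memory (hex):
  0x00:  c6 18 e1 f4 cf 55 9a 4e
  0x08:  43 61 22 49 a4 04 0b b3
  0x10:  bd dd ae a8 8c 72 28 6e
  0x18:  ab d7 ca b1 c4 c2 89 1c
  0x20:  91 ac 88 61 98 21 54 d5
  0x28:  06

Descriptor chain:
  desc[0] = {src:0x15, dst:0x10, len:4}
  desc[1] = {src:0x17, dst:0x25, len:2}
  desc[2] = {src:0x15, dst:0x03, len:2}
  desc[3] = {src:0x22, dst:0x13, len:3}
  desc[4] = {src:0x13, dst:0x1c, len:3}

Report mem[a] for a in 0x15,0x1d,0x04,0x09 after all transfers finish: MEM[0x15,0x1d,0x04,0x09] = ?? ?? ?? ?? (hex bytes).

#0 dst[0x10+4] := {0x72,0x28,0x6e,0xab}
#1 dst[0x25+2] := {0x6e,0xab}
#2 dst[0x03+2] := {0x72,0x28}
#3 dst[0x13+3] := {0x88,0x61,0x98}
#4 dst[0x1c+3] := {0x88,0x61,0x98}
query mem[0x15]=0x98, mem[0x1d]=0x61, mem[0x04]=0x28, mem[0x09]=0x61

MEM[0x15,0x1d,0x04,0x09] = 98 61 28 61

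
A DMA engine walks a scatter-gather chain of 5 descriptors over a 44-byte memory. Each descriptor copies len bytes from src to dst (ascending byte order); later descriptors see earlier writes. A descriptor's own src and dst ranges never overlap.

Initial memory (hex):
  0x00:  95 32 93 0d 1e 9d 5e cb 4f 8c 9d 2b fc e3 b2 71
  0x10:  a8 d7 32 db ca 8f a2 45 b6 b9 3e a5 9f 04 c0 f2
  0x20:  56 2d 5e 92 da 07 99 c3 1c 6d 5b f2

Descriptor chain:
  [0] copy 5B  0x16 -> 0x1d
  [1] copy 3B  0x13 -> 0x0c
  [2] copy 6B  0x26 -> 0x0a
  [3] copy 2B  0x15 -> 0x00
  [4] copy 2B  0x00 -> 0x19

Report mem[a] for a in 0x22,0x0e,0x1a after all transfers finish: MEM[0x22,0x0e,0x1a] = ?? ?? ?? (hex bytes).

#0 dst[0x1d+5] := {0xa2,0x45,0xb6,0xb9,0x3e}
#1 dst[0x0c+3] := {0xdb,0xca,0x8f}
#2 dst[0x0a+6] := {0x99,0xc3,0x1c,0x6d,0x5b,0xf2}
#3 dst[0x00+2] := {0x8f,0xa2}
#4 dst[0x19+2] := {0x8f,0xa2}
query mem[0x22]=0x5e, mem[0x0e]=0x5b, mem[0x1a]=0xa2

MEM[0x22,0x0e,0x1a] = 5e 5b a2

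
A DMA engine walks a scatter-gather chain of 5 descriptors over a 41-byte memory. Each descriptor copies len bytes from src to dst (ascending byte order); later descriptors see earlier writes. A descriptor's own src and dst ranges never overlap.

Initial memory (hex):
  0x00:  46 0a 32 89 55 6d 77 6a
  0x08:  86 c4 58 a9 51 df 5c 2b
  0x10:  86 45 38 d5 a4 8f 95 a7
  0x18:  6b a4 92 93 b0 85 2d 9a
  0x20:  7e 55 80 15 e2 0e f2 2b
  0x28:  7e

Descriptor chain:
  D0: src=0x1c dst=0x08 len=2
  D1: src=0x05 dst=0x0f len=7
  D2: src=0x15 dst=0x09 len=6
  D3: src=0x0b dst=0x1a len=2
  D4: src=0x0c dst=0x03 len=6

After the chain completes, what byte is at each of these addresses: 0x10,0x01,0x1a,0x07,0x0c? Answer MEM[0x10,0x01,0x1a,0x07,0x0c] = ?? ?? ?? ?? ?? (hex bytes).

MEM[0x10,0x01,0x1a,0x07,0x0c] = 77 0a a7 77 6b

D0: mem[0x08..0x09] <- [b0 85]
D1: mem[0x0f..0x15] <- [6d 77 6a b0 85 58 a9]
D2: mem[0x09..0x0e] <- [a9 95 a7 6b a4 92]
D3: mem[0x1a..0x1b] <- [a7 6b]
D4: mem[0x03..0x08] <- [6b a4 92 6d 77 6a]
query mem[0x10]=0x77, mem[0x01]=0x0a, mem[0x1a]=0xa7, mem[0x07]=0x77, mem[0x0c]=0x6b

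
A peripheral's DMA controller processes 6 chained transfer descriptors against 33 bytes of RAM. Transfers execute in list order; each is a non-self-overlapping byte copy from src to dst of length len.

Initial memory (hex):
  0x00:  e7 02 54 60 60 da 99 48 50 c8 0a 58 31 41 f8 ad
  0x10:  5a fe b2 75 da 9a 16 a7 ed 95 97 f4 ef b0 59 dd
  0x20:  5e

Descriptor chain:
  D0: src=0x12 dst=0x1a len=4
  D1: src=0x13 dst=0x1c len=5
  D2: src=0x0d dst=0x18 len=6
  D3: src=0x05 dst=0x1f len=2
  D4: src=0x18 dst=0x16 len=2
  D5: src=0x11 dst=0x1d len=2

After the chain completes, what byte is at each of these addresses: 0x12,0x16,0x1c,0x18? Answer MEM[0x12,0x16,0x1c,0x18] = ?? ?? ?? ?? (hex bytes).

D0: mem[0x1a..0x1d] <- [b2 75 da 9a]
D1: mem[0x1c..0x20] <- [75 da 9a 16 a7]
D2: mem[0x18..0x1d] <- [41 f8 ad 5a fe b2]
D3: mem[0x1f..0x20] <- [da 99]
D4: mem[0x16..0x17] <- [41 f8]
D5: mem[0x1d..0x1e] <- [fe b2]
query mem[0x12]=0xb2, mem[0x16]=0x41, mem[0x1c]=0xfe, mem[0x18]=0x41

MEM[0x12,0x16,0x1c,0x18] = b2 41 fe 41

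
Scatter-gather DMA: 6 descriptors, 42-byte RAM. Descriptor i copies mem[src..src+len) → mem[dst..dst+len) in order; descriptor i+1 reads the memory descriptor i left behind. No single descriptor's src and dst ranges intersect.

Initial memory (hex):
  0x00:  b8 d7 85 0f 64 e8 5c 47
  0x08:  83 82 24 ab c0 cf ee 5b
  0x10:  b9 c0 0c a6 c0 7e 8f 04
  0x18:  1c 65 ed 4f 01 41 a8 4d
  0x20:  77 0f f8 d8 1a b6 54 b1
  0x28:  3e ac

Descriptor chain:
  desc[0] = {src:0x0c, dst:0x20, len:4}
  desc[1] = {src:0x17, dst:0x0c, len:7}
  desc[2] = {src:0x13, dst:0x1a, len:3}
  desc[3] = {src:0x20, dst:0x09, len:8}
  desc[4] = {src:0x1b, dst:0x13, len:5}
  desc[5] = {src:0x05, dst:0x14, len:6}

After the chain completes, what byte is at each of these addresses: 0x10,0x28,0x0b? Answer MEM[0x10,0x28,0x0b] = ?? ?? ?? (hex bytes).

  after D0: wrote 4B at 0x20 = c0cfee5b
  after D1: wrote 7B at 0x0c = 041c65ed4f0141
  after D2: wrote 3B at 0x1a = a6c07e
  after D3: wrote 8B at 0x09 = c0cfee5b1ab654b1
  after D4: wrote 5B at 0x13 = c07e41a84d
  after D5: wrote 6B at 0x14 = e85c4783c0cf
query mem[0x10]=0xb1, mem[0x28]=0x3e, mem[0x0b]=0xee

MEM[0x10,0x28,0x0b] = b1 3e ee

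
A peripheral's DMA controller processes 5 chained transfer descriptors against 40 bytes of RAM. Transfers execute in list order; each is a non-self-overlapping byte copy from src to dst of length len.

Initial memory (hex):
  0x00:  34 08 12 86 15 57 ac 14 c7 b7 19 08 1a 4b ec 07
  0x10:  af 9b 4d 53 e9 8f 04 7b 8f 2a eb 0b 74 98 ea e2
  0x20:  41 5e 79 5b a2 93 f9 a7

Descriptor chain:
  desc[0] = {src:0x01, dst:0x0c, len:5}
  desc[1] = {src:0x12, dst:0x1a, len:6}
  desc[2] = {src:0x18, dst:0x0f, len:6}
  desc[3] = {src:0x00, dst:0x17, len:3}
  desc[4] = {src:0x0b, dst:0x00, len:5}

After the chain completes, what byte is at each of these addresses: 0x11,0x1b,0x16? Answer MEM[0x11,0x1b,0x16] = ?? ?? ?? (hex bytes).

[0] 0x01->0x0c len=5 : 08 12 86 15 57
[1] 0x12->0x1a len=6 : 4d 53 e9 8f 04 7b
[2] 0x18->0x0f len=6 : 8f 2a 4d 53 e9 8f
[3] 0x00->0x17 len=3 : 34 08 12
[4] 0x0b->0x00 len=5 : 08 08 12 86 8f
query mem[0x11]=0x4d, mem[0x1b]=0x53, mem[0x16]=0x04

MEM[0x11,0x1b,0x16] = 4d 53 04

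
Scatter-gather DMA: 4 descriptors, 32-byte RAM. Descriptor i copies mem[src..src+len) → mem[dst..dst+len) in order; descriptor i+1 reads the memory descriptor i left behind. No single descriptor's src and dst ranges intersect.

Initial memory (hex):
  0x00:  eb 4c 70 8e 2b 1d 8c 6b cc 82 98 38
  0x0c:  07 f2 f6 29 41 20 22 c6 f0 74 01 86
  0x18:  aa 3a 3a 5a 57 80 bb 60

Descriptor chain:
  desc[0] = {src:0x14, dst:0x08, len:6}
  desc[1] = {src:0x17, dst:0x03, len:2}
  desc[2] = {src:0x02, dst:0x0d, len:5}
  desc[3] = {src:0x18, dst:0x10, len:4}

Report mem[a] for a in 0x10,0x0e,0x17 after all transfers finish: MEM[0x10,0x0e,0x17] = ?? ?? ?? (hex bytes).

D0: mem[0x08..0x0d] <- [f0 74 01 86 aa 3a]
D1: mem[0x03..0x04] <- [86 aa]
D2: mem[0x0d..0x11] <- [70 86 aa 1d 8c]
D3: mem[0x10..0x13] <- [aa 3a 3a 5a]
query mem[0x10]=0xaa, mem[0x0e]=0x86, mem[0x17]=0x86

MEM[0x10,0x0e,0x17] = aa 86 86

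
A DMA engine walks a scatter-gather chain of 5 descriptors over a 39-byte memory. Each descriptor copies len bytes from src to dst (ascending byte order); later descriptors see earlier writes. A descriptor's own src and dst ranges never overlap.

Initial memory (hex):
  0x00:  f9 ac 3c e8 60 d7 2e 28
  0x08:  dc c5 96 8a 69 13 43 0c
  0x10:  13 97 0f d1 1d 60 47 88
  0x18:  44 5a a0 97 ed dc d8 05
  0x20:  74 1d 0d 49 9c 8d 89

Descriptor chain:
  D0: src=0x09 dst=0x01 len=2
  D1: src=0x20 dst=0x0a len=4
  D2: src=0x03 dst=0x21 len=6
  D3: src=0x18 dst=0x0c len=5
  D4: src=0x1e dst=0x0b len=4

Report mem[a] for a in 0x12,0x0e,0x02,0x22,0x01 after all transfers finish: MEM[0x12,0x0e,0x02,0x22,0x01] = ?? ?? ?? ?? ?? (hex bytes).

[0] 0x09->0x01 len=2 : c5 96
[1] 0x20->0x0a len=4 : 74 1d 0d 49
[2] 0x03->0x21 len=6 : e8 60 d7 2e 28 dc
[3] 0x18->0x0c len=5 : 44 5a a0 97 ed
[4] 0x1e->0x0b len=4 : d8 05 74 e8
query mem[0x12]=0x0f, mem[0x0e]=0xe8, mem[0x02]=0x96, mem[0x22]=0x60, mem[0x01]=0xc5

MEM[0x12,0x0e,0x02,0x22,0x01] = 0f e8 96 60 c5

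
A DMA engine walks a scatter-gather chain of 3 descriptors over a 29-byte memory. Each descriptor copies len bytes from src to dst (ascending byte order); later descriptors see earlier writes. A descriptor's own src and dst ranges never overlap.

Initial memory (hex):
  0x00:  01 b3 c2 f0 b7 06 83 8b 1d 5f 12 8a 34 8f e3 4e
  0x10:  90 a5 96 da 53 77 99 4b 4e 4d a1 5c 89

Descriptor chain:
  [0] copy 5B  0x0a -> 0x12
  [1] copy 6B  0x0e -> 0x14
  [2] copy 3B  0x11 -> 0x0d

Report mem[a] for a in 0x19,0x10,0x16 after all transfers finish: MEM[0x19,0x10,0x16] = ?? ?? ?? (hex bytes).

[0] 0x0a->0x12 len=5 : 12 8a 34 8f e3
[1] 0x0e->0x14 len=6 : e3 4e 90 a5 12 8a
[2] 0x11->0x0d len=3 : a5 12 8a
query mem[0x19]=0x8a, mem[0x10]=0x90, mem[0x16]=0x90

MEM[0x19,0x10,0x16] = 8a 90 90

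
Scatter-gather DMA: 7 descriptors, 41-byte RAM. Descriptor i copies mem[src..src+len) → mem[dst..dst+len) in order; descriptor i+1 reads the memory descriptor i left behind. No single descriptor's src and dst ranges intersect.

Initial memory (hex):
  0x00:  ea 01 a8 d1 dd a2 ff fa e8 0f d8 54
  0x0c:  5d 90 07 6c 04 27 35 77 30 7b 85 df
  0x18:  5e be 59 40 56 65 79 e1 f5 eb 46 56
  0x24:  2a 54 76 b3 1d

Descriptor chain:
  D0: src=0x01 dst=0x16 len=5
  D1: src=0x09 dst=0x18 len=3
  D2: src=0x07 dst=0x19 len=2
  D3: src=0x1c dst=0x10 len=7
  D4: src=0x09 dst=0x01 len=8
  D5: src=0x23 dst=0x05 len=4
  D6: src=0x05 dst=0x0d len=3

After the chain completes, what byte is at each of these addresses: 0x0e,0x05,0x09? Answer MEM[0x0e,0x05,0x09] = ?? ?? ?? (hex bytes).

MEM[0x0e,0x05,0x09] = 2a 56 0f

  after D0: wrote 5B at 0x16 = 01a8d1dda2
  after D1: wrote 3B at 0x18 = 0fd854
  after D2: wrote 2B at 0x19 = fae8
  after D3: wrote 7B at 0x10 = 566579e1f5eb46
  after D4: wrote 8B at 0x01 = 0fd8545d90076c56
  after D5: wrote 4B at 0x05 = 562a5476
  after D6: wrote 3B at 0x0d = 562a54
query mem[0x0e]=0x2a, mem[0x05]=0x56, mem[0x09]=0x0f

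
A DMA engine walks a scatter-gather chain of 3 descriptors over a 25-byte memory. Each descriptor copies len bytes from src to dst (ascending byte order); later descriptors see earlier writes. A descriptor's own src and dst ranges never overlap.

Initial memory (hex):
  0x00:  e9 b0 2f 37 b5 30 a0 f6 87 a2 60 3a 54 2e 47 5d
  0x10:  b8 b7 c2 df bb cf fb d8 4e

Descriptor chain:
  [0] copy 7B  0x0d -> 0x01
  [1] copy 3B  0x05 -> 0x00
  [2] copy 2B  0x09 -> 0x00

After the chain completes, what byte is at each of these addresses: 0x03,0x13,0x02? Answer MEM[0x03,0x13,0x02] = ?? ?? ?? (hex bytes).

MEM[0x03,0x13,0x02] = 5d df df

  after D0: wrote 7B at 0x01 = 2e475db8b7c2df
  after D1: wrote 3B at 0x00 = b7c2df
  after D2: wrote 2B at 0x00 = a260
query mem[0x03]=0x5d, mem[0x13]=0xdf, mem[0x02]=0xdf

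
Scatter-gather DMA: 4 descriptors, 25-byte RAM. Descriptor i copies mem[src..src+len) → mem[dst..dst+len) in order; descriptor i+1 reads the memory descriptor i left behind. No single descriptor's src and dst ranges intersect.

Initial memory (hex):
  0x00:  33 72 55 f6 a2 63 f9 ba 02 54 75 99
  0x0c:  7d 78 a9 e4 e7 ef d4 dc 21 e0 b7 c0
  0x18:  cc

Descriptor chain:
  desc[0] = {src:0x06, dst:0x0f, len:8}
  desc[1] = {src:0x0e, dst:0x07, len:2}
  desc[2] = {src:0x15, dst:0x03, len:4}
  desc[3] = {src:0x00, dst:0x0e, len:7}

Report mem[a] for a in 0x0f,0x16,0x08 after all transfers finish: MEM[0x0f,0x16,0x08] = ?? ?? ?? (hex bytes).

MEM[0x0f,0x16,0x08] = 72 78 f9

  after D0: wrote 8B at 0x0f = f9ba025475997d78
  after D1: wrote 2B at 0x07 = a9f9
  after D2: wrote 4B at 0x03 = 7d78c0cc
  after D3: wrote 7B at 0x0e = 3372557d78c0cc
query mem[0x0f]=0x72, mem[0x16]=0x78, mem[0x08]=0xf9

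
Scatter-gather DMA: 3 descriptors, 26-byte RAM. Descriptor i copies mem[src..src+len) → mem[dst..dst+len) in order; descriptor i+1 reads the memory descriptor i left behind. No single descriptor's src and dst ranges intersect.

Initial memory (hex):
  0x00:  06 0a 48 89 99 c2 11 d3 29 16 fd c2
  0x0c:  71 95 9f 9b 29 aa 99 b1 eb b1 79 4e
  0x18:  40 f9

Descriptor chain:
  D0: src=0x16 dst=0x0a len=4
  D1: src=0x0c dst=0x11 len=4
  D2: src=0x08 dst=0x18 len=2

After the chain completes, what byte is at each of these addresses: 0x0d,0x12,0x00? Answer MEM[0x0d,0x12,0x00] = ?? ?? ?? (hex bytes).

[0] 0x16->0x0a len=4 : 79 4e 40 f9
[1] 0x0c->0x11 len=4 : 40 f9 9f 9b
[2] 0x08->0x18 len=2 : 29 16
query mem[0x0d]=0xf9, mem[0x12]=0xf9, mem[0x00]=0x06

MEM[0x0d,0x12,0x00] = f9 f9 06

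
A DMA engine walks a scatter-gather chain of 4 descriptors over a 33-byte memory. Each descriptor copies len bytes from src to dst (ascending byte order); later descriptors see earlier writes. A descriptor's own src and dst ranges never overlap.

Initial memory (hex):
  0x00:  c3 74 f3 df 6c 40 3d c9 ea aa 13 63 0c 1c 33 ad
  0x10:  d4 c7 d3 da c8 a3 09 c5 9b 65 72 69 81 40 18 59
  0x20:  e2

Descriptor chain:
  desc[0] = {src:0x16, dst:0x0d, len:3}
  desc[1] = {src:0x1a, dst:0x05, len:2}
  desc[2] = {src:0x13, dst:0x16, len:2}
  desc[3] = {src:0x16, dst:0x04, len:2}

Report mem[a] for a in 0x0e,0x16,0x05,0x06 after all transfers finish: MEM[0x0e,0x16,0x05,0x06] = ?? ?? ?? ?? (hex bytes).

D0: mem[0x0d..0x0f] <- [09 c5 9b]
D1: mem[0x05..0x06] <- [72 69]
D2: mem[0x16..0x17] <- [da c8]
D3: mem[0x04..0x05] <- [da c8]
query mem[0x0e]=0xc5, mem[0x16]=0xda, mem[0x05]=0xc8, mem[0x06]=0x69

MEM[0x0e,0x16,0x05,0x06] = c5 da c8 69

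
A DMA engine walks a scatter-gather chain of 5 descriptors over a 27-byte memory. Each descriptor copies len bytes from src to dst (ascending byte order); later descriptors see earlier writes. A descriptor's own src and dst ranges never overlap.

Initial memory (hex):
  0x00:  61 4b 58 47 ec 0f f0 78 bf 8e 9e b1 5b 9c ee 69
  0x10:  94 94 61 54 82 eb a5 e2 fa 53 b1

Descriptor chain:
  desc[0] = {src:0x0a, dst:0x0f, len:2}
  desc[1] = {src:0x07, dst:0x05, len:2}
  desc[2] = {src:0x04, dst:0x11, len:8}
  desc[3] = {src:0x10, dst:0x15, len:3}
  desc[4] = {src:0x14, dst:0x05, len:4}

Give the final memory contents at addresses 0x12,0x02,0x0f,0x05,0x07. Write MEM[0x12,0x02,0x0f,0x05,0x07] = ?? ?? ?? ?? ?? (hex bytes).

MEM[0x12,0x02,0x0f,0x05,0x07] = 78 58 9e 78 ec

D0: mem[0x0f..0x10] <- [9e b1]
D1: mem[0x05..0x06] <- [78 bf]
D2: mem[0x11..0x18] <- [ec 78 bf 78 bf 8e 9e b1]
D3: mem[0x15..0x17] <- [b1 ec 78]
D4: mem[0x05..0x08] <- [78 b1 ec 78]
query mem[0x12]=0x78, mem[0x02]=0x58, mem[0x0f]=0x9e, mem[0x05]=0x78, mem[0x07]=0xec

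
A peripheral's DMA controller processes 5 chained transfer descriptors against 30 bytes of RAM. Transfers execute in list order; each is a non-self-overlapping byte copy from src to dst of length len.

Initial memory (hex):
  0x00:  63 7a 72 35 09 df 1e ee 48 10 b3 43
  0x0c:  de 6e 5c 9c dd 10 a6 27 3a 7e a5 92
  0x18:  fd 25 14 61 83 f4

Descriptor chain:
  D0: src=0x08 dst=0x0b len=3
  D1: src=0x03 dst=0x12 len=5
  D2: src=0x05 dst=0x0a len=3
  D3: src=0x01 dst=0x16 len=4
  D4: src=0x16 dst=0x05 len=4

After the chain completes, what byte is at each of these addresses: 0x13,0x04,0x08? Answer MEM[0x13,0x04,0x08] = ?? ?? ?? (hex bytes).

MEM[0x13,0x04,0x08] = 09 09 09

[0] 0x08->0x0b len=3 : 48 10 b3
[1] 0x03->0x12 len=5 : 35 09 df 1e ee
[2] 0x05->0x0a len=3 : df 1e ee
[3] 0x01->0x16 len=4 : 7a 72 35 09
[4] 0x16->0x05 len=4 : 7a 72 35 09
query mem[0x13]=0x09, mem[0x04]=0x09, mem[0x08]=0x09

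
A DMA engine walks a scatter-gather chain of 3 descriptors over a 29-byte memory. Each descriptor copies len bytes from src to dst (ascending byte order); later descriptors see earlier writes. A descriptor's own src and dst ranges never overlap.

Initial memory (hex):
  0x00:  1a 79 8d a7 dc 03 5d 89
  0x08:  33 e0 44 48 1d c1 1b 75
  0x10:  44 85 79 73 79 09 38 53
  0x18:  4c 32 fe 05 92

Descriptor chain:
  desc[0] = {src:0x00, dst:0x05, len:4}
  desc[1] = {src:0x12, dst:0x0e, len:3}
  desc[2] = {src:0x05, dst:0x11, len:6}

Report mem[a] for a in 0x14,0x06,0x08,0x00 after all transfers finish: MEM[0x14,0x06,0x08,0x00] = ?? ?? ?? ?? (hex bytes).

MEM[0x14,0x06,0x08,0x00] = a7 79 a7 1a

[0] 0x00->0x05 len=4 : 1a 79 8d a7
[1] 0x12->0x0e len=3 : 79 73 79
[2] 0x05->0x11 len=6 : 1a 79 8d a7 e0 44
query mem[0x14]=0xa7, mem[0x06]=0x79, mem[0x08]=0xa7, mem[0x00]=0x1a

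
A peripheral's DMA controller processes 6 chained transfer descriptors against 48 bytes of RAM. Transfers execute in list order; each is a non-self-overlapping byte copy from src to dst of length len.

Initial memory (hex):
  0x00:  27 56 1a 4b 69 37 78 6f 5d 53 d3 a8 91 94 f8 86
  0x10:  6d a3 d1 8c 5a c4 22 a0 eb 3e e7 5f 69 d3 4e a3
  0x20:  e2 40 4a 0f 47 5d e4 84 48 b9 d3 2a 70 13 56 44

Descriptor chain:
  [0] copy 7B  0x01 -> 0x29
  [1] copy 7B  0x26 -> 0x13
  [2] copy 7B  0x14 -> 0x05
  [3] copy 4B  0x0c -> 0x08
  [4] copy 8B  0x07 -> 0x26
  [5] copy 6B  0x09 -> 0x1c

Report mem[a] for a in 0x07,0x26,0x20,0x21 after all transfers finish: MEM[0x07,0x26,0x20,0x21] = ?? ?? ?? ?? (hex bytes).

  after D0: wrote 7B at 0x29 = 561a4b6937786f
  after D1: wrote 7B at 0x13 = e48448561a4b69
  after D2: wrote 7B at 0x05 = 8448561a4b69e7
  after D3: wrote 4B at 0x08 = 9194f886
  after D4: wrote 8B at 0x26 = 569194f8869194f8
  after D5: wrote 6B at 0x1c = 94f8869194f8
query mem[0x07]=0x56, mem[0x26]=0x56, mem[0x20]=0x94, mem[0x21]=0xf8

MEM[0x07,0x26,0x20,0x21] = 56 56 94 f8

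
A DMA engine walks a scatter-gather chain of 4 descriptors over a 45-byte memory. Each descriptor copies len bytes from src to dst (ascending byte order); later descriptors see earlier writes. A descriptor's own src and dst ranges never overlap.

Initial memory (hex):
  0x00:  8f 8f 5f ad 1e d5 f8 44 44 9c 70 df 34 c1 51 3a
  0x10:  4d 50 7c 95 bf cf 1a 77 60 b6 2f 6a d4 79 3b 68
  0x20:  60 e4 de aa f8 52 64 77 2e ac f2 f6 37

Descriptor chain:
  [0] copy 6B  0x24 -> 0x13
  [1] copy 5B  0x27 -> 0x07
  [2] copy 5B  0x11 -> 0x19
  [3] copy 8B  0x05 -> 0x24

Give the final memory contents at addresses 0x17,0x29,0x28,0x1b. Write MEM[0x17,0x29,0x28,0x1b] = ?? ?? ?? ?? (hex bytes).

[0] 0x24->0x13 len=6 : f8 52 64 77 2e ac
[1] 0x27->0x07 len=5 : 77 2e ac f2 f6
[2] 0x11->0x19 len=5 : 50 7c f8 52 64
[3] 0x05->0x24 len=8 : d5 f8 77 2e ac f2 f6 34
query mem[0x17]=0x2e, mem[0x29]=0xf2, mem[0x28]=0xac, mem[0x1b]=0xf8

MEM[0x17,0x29,0x28,0x1b] = 2e f2 ac f8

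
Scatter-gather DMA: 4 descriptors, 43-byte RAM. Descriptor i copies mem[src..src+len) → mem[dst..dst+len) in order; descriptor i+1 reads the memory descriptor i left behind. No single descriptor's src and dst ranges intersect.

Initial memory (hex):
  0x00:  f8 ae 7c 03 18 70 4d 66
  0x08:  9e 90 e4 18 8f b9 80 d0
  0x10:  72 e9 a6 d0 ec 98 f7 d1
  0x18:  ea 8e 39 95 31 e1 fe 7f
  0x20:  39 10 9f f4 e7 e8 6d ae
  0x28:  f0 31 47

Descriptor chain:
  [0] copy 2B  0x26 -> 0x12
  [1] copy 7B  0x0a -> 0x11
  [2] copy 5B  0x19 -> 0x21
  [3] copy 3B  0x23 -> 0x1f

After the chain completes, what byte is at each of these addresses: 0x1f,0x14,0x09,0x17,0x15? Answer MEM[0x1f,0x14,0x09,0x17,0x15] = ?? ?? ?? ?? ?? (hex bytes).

MEM[0x1f,0x14,0x09,0x17,0x15] = 95 b9 90 72 80

  after D0: wrote 2B at 0x12 = 6dae
  after D1: wrote 7B at 0x11 = e4188fb980d072
  after D2: wrote 5B at 0x21 = 8e399531e1
  after D3: wrote 3B at 0x1f = 9531e1
query mem[0x1f]=0x95, mem[0x14]=0xb9, mem[0x09]=0x90, mem[0x17]=0x72, mem[0x15]=0x80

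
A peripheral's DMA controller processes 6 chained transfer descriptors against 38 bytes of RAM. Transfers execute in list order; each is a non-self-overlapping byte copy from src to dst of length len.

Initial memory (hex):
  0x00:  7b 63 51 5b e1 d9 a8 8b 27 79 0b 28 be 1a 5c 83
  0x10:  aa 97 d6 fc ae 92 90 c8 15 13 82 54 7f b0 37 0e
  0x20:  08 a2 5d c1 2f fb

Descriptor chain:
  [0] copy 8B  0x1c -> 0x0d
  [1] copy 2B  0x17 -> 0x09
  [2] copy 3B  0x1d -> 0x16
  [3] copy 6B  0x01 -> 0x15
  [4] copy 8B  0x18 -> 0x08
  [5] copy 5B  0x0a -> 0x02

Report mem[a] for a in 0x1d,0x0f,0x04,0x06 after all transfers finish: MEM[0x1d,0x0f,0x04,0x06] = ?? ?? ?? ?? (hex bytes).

  after D0: wrote 8B at 0x0d = 7fb0370e08a25dc1
  after D1: wrote 2B at 0x09 = c815
  after D2: wrote 3B at 0x16 = b0370e
  after D3: wrote 6B at 0x15 = 63515be1d9a8
  after D4: wrote 8B at 0x08 = e1d9a8547fb0370e
  after D5: wrote 5B at 0x02 = a8547fb037
query mem[0x1d]=0xb0, mem[0x0f]=0x0e, mem[0x04]=0x7f, mem[0x06]=0x37

MEM[0x1d,0x0f,0x04,0x06] = b0 0e 7f 37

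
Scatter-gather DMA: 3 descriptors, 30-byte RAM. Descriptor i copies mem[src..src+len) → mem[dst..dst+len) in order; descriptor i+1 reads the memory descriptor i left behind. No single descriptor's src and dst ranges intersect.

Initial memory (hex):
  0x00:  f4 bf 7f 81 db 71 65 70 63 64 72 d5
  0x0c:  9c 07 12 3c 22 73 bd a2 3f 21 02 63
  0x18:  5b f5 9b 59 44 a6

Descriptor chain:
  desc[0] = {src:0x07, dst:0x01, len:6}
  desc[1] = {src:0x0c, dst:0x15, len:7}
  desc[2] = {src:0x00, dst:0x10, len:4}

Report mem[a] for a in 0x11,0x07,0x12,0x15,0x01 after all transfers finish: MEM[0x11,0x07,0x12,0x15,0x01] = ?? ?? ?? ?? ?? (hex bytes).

MEM[0x11,0x07,0x12,0x15,0x01] = 70 70 63 9c 70

[0] 0x07->0x01 len=6 : 70 63 64 72 d5 9c
[1] 0x0c->0x15 len=7 : 9c 07 12 3c 22 73 bd
[2] 0x00->0x10 len=4 : f4 70 63 64
query mem[0x11]=0x70, mem[0x07]=0x70, mem[0x12]=0x63, mem[0x15]=0x9c, mem[0x01]=0x70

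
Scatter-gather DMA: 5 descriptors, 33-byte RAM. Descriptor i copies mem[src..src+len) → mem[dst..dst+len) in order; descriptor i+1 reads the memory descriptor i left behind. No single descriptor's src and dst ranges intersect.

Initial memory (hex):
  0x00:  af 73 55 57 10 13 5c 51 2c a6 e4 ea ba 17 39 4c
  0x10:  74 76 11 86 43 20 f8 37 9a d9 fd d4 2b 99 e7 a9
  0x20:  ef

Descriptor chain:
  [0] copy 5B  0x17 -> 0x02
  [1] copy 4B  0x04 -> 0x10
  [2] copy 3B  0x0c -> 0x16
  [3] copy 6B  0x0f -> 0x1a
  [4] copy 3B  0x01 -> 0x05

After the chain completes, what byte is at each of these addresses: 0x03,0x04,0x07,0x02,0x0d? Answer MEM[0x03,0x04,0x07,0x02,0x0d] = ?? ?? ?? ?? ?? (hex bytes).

#0 dst[0x02+5] := {0x37,0x9a,0xd9,0xfd,0xd4}
#1 dst[0x10+4] := {0xd9,0xfd,0xd4,0x51}
#2 dst[0x16+3] := {0xba,0x17,0x39}
#3 dst[0x1a+6] := {0x4c,0xd9,0xfd,0xd4,0x51,0x43}
#4 dst[0x05+3] := {0x73,0x37,0x9a}
query mem[0x03]=0x9a, mem[0x04]=0xd9, mem[0x07]=0x9a, mem[0x02]=0x37, mem[0x0d]=0x17

MEM[0x03,0x04,0x07,0x02,0x0d] = 9a d9 9a 37 17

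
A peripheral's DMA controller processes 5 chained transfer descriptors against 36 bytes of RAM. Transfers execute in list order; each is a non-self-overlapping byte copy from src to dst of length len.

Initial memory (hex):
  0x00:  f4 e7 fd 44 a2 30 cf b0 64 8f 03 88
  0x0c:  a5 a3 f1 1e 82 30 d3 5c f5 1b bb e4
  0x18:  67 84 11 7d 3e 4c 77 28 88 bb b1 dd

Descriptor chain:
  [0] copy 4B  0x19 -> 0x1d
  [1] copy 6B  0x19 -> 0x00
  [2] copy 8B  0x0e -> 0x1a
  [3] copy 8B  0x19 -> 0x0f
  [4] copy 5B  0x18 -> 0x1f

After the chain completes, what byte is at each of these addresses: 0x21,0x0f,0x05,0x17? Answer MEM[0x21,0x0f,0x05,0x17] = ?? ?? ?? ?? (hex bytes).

[0] 0x19->0x1d len=4 : 84 11 7d 3e
[1] 0x19->0x00 len=6 : 84 11 7d 3e 84 11
[2] 0x0e->0x1a len=8 : f1 1e 82 30 d3 5c f5 1b
[3] 0x19->0x0f len=8 : 84 f1 1e 82 30 d3 5c f5
[4] 0x18->0x1f len=5 : 67 84 f1 1e 82
query mem[0x21]=0xf1, mem[0x0f]=0x84, mem[0x05]=0x11, mem[0x17]=0xe4

MEM[0x21,0x0f,0x05,0x17] = f1 84 11 e4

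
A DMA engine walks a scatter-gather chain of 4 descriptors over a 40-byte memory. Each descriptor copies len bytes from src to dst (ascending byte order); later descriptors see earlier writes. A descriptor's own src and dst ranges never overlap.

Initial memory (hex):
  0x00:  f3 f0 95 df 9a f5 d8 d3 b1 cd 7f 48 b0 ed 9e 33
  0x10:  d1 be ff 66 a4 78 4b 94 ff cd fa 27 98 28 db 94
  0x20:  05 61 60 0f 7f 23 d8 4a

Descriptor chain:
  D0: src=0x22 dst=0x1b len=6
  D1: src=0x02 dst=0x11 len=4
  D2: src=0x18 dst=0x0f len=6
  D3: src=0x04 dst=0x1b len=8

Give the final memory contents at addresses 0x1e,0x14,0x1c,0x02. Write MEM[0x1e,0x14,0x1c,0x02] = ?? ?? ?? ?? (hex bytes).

MEM[0x1e,0x14,0x1c,0x02] = d3 7f f5 95

#0 dst[0x1b+6] := {0x60,0x0f,0x7f,0x23,0xd8,0x4a}
#1 dst[0x11+4] := {0x95,0xdf,0x9a,0xf5}
#2 dst[0x0f+6] := {0xff,0xcd,0xfa,0x60,0x0f,0x7f}
#3 dst[0x1b+8] := {0x9a,0xf5,0xd8,0xd3,0xb1,0xcd,0x7f,0x48}
query mem[0x1e]=0xd3, mem[0x14]=0x7f, mem[0x1c]=0xf5, mem[0x02]=0x95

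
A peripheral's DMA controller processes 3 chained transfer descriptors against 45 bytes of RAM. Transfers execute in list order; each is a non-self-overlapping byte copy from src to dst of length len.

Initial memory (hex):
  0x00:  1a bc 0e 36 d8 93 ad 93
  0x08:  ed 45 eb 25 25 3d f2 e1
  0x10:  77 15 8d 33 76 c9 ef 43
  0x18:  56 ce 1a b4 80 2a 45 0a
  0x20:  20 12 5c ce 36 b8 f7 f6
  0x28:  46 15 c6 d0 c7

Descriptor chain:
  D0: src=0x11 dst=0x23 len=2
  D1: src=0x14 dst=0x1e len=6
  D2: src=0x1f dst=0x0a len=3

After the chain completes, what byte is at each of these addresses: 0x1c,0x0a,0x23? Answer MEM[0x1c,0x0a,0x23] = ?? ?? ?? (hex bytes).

MEM[0x1c,0x0a,0x23] = 80 c9 ce

  after D0: wrote 2B at 0x23 = 158d
  after D1: wrote 6B at 0x1e = 76c9ef4356ce
  after D2: wrote 3B at 0x0a = c9ef43
query mem[0x1c]=0x80, mem[0x0a]=0xc9, mem[0x23]=0xce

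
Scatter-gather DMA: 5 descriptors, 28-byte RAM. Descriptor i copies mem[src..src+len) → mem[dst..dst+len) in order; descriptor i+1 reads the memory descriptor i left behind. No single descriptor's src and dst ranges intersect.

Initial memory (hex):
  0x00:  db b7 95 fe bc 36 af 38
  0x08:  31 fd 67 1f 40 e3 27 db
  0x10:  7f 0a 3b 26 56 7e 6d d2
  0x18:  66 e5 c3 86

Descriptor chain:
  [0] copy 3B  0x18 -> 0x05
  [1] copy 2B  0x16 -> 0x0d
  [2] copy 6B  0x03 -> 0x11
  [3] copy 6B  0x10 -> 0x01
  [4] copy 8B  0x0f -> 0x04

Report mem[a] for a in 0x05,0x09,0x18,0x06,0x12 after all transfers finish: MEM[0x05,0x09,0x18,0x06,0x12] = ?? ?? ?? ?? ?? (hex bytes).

  after D0: wrote 3B at 0x05 = 66e5c3
  after D1: wrote 2B at 0x0d = 6dd2
  after D2: wrote 6B at 0x11 = febc66e5c331
  after D3: wrote 6B at 0x01 = 7ffebc66e5c3
  after D4: wrote 8B at 0x04 = db7ffebc66e5c331
query mem[0x05]=0x7f, mem[0x09]=0xe5, mem[0x18]=0x66, mem[0x06]=0xfe, mem[0x12]=0xbc

MEM[0x05,0x09,0x18,0x06,0x12] = 7f e5 66 fe bc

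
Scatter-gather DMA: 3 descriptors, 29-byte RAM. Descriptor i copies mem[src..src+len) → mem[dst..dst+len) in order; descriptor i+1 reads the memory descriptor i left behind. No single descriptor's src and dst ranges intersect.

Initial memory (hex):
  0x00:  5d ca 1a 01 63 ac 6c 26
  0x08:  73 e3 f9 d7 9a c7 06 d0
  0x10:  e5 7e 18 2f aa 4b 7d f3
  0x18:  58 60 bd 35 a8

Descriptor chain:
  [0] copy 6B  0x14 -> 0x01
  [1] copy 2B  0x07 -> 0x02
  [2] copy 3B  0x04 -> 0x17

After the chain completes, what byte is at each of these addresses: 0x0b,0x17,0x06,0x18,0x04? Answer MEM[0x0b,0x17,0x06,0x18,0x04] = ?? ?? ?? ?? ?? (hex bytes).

MEM[0x0b,0x17,0x06,0x18,0x04] = d7 f3 60 58 f3

#0 dst[0x01+6] := {0xaa,0x4b,0x7d,0xf3,0x58,0x60}
#1 dst[0x02+2] := {0x26,0x73}
#2 dst[0x17+3] := {0xf3,0x58,0x60}
query mem[0x0b]=0xd7, mem[0x17]=0xf3, mem[0x06]=0x60, mem[0x18]=0x58, mem[0x04]=0xf3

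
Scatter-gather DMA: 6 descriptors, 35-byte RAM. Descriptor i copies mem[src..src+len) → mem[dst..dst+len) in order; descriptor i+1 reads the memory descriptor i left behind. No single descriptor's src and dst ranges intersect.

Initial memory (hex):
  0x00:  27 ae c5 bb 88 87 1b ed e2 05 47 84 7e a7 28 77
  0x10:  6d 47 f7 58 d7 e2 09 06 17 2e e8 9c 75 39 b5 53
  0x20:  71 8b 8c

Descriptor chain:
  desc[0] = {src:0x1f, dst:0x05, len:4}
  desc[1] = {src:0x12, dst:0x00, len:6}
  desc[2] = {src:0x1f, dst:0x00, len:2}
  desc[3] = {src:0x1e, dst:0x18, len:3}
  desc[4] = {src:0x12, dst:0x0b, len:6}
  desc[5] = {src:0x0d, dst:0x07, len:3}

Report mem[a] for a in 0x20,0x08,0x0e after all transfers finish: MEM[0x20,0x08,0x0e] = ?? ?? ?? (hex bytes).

MEM[0x20,0x08,0x0e] = 71 e2 e2

#0 dst[0x05+4] := {0x53,0x71,0x8b,0x8c}
#1 dst[0x00+6] := {0xf7,0x58,0xd7,0xe2,0x09,0x06}
#2 dst[0x00+2] := {0x53,0x71}
#3 dst[0x18+3] := {0xb5,0x53,0x71}
#4 dst[0x0b+6] := {0xf7,0x58,0xd7,0xe2,0x09,0x06}
#5 dst[0x07+3] := {0xd7,0xe2,0x09}
query mem[0x20]=0x71, mem[0x08]=0xe2, mem[0x0e]=0xe2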